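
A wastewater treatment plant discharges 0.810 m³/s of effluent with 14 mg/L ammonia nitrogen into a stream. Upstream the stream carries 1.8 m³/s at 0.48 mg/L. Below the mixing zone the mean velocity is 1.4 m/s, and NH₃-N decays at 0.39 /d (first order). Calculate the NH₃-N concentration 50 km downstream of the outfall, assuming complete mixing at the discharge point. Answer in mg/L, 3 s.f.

3.98 mg/L

After complete mixing, C₀ = (0.81·14 + 1.8·0.48) / 2.61 = 4.676 mg/L.
Travel time t = 5e+04 m / 1.4 m/s = 3.571e+04 s = 0.4134 d.
C = 4.676·exp(−0.39·0.4134) = 4.676·0.8511 = 3.98 mg/L.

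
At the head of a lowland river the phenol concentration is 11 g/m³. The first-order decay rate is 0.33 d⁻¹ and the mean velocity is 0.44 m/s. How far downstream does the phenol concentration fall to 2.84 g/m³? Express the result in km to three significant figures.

From C = C₀·e^(−kt), t = ln(C₀/C)/k = ln(11/2.84)/0.33 = 1.354/0.33 = 4.103 d.
Distance = v·t = 0.44 m/s × 3.545e+05 s = 1.56e+05 m = 156 km.

156 km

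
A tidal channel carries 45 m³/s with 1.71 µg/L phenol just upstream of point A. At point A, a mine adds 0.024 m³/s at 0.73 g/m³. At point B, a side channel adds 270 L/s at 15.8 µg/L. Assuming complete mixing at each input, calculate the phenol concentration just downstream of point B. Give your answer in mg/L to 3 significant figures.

0.00218 mg/L

1.71 µg/L = 0.00171 mg/L.
After input A: C = (45·0.00171 + 0.024·0.73) / 45.02 = 0.002098 mg/L.
270 L/s = 0.27 m³/s.
15.8 µg/L = 0.0158 mg/L.
After input B: C = (45.02·0.002098 + 0.27·0.0158) / 45.29 = 0.00218 mg/L.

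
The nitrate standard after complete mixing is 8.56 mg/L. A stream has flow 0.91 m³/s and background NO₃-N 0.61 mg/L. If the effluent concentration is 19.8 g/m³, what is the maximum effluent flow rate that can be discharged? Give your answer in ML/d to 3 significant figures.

55.6 ML/d

Mass balance at complete mixing: C_std·(Q_w + Q_r) = Q_w·C_e + Q_r·C_b.
Rearranging, Q_w = Q_r·(C_std − C_b)/(C_e − C_std) = 0.91·(8.56 − 0.61) / (19.8 − 8.56) = 0.6436 m³/s.
= 55.61 ML/d.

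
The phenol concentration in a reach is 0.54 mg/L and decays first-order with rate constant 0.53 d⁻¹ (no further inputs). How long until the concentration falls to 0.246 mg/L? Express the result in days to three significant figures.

1.48 d

t = ln(C₀/C)/k = ln(0.54/0.246)/0.53 = 0.7862/0.53 = 1.483 d.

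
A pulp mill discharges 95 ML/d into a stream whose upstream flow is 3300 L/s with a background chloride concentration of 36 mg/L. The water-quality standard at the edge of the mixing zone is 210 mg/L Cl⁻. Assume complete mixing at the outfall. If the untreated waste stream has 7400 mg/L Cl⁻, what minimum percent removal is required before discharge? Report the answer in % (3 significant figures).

90.1 %

95 ML/d = 1.1 m³/s.
3300 L/s = 3.3 m³/s.
Mass balance: 210·4.4 = 1.1·Cₑ + 3.3·36.
Cₑ = (923.9 − 118.8) / 1.1 = 732.2 mg/L.
Required removal = 1 − 732.2/7400 = 90.11 %.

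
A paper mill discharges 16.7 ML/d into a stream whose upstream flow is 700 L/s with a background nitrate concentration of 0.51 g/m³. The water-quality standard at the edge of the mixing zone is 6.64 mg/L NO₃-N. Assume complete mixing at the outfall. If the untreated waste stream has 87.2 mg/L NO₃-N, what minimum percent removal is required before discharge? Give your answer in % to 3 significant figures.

66.9 %

16.7 ML/d = 0.1933 m³/s.
700 L/s = 0.7 m³/s.
Mass balance: 6.64·0.8933 = 0.1933·Cₑ + 0.7·0.51.
Cₑ = (5.931 − 0.357) / 0.1933 = 28.84 mg/L.
Required removal = 1 − 28.84/87.2 = 66.93 %.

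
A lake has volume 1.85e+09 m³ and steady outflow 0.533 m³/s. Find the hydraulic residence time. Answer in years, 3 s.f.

Q = 0.533 m³/s × 3.156e+07 s/yr = 1.682e+07 m³/yr.
Hydraulic residence time τ = V/Q = 1.85e+09/1.682e+07 = 110 yr.

110 yr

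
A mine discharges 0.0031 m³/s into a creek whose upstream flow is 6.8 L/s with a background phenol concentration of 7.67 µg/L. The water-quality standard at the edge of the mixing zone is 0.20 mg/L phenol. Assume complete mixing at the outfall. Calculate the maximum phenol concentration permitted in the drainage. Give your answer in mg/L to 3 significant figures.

0.622 mg/L

6.8 L/s = 0.0068 m³/s.
7.67 µg/L = 0.00767 mg/L.
Mass balance: 0.2·0.0099 = 0.0031·Cₑ + 0.0068·0.00767.
Cₑ = (0.00198 − 5.216e-05) / 0.0031 = 0.6219 mg/L.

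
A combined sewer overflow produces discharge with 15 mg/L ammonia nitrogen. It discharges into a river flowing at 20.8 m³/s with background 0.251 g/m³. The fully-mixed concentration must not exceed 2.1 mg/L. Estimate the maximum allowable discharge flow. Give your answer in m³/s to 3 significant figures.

2.98 m³/s

Mass balance at complete mixing: C_std·(Q_w + Q_r) = Q_w·C_e + Q_r·C_b.
Rearranging, Q_w = Q_r·(C_std − C_b)/(C_e − C_std) = 20.8·(2.1 − 0.251) / (15 − 2.1) = 2.981 m³/s.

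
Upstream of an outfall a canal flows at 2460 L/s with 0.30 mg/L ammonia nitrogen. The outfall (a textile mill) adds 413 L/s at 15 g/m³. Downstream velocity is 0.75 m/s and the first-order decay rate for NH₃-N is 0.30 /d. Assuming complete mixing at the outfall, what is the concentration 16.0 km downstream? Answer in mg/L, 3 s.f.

413 L/s = 0.413 m³/s.
2460 L/s = 2.46 m³/s.
After complete mixing, C₀ = (0.413·15 + 2.46·0.3) / 2.873 = 2.413 mg/L.
Travel time t = 1.6e+04 m / 0.75 m/s = 2.133e+04 s = 0.2469 d.
C = 2.413·exp(−0.30·0.2469) = 2.413·0.9286 = 2.241 mg/L.

2.24 mg/L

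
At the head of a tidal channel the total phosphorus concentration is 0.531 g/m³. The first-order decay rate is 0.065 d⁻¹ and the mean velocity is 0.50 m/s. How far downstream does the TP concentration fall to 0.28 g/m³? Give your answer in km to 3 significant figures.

425 km

From C = C₀·e^(−kt), t = ln(C₀/C)/k = ln(0.531/0.28)/0.065 = 0.64/0.065 = 9.846 d.
Distance = v·t = 0.50 m/s × 8.507e+05 s = 4.253e+05 m = 425.3 km.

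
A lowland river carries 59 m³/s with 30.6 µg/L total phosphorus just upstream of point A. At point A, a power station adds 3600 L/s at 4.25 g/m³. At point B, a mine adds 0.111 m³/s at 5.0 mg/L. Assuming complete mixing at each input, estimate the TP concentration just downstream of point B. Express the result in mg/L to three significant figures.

0.282 mg/L

30.6 µg/L = 0.0306 mg/L.
3600 L/s = 3.6 m³/s.
After input A: C = (59·0.0306 + 3.6·4.25) / 62.6 = 0.2732 mg/L.
After input B: C = (62.6·0.2732 + 0.111·5) / 62.71 = 0.2816 mg/L.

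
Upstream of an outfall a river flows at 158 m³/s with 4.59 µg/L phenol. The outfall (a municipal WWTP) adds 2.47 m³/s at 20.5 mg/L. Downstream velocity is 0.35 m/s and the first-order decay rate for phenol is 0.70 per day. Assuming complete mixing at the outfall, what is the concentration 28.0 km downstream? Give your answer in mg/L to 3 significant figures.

4.59 µg/L = 0.00459 mg/L.
After complete mixing, C₀ = (2.47·20.5 + 158·0.00459) / 160.5 = 0.3201 mg/L.
Travel time t = 2.8e+04 m / 0.35 m/s = 8e+04 s = 0.9259 d.
C = 0.3201·exp(−0.70·0.9259) = 0.3201·0.523 = 0.1674 mg/L.

0.167 mg/L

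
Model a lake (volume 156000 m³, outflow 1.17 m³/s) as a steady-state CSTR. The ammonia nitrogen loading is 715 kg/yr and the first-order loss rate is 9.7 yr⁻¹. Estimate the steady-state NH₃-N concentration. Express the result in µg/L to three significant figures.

18.6 µg/L

Outflow Q = 1.17 m³/s × 3.156e+07 s/yr = 3.692e+07 m³/yr.
Steady-state CSTR mass balance: W = Q·C + k·V·C, so C = W/(Q + kV).
Q + kV = 3.692e+07 + 9.7·156000 = 3.844e+07 m³/yr.
C = 715/3.844e+07 = 1.86e-05 kg/m³ = 0.0186 mg/L = 18.6 µg/L.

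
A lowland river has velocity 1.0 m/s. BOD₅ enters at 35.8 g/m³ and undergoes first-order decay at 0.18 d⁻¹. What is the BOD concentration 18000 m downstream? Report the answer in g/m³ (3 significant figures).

34.5 g/m³

Travel time t = 18000 m / 1.0 m/s = 1.8e+04/1.0 = 1.8e+04 s = 0.2083 d.
First-order decay: C = 35.8·exp(−0.18·0.2083) = 35.8·0.9632 = 34.48 g/m³.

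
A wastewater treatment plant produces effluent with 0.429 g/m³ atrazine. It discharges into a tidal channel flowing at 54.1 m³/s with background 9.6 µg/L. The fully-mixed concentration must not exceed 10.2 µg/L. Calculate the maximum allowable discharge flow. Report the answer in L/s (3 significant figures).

77.5 L/s

9.6 µg/L = 0.0096 mg/L.
10.2 µg/L = 0.0102 mg/L.
Mass balance at complete mixing: C_std·(Q_w + Q_r) = Q_w·C_e + Q_r·C_b.
Rearranging, Q_w = Q_r·(C_std − C_b)/(C_e − C_std) = 54.1·(0.0102 − 0.0096) / (0.429 − 0.0102) = 0.07751 m³/s.
= 77.51 L/s.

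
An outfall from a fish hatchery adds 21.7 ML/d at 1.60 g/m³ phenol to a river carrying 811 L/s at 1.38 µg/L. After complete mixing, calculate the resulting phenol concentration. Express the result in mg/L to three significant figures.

0.379 mg/L

21.7 ML/d = 0.2512 m³/s.
811 L/s = 0.811 m³/s.
1.38 µg/L = 0.00138 mg/L.
Flow-weighted mixing gives C = (0.2512·1.6 + 0.811·0.00138) / (0.2512 + 0.811) = 0.403/1.062 = 0.3794 mg/L.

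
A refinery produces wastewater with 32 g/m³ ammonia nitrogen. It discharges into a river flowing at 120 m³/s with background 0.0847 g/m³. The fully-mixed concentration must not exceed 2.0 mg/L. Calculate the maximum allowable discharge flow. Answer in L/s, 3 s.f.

7660 L/s

Mass balance at complete mixing: C_std·(Q_w + Q_r) = Q_w·C_e + Q_r·C_b.
Rearranging, Q_w = Q_r·(C_std − C_b)/(C_e − C_std) = 120·(2 − 0.0847) / (32 − 2) = 7.661 m³/s.
= 7661 L/s.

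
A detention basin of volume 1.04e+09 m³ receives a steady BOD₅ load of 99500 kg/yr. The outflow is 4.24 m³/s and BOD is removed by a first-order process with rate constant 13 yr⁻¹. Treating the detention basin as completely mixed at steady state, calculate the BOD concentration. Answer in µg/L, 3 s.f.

Outflow Q = 4.24 m³/s × 3.156e+07 s/yr = 1.338e+08 m³/yr.
Steady-state CSTR mass balance: W = Q·C + k·V·C, so C = W/(Q + kV).
Q + kV = 1.338e+08 + 13·1.04e+09 = 1.365e+10 m³/yr.
C = 99500/1.365e+10 = 7.287e-06 kg/m³ = 0.007287 mg/L = 7.287 µg/L.

7.29 µg/L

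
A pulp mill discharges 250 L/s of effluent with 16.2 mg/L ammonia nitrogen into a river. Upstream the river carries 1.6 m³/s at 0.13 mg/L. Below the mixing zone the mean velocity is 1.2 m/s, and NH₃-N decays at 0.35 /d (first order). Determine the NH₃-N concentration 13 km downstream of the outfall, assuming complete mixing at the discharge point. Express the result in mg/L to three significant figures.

2.20 mg/L

250 L/s = 0.25 m³/s.
After complete mixing, C₀ = (0.25·16.2 + 1.6·0.13) / 1.85 = 2.302 mg/L.
Travel time t = 1.3e+04 m / 1.2 m/s = 1.083e+04 s = 0.1254 d.
C = 2.302·exp(−0.35·0.1254) = 2.302·0.9571 = 2.203 mg/L.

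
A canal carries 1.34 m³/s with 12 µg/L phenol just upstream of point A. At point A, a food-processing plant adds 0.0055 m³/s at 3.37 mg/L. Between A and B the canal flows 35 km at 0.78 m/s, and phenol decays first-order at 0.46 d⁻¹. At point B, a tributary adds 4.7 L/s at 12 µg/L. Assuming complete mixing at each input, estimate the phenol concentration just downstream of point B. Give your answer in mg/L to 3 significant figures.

12 µg/L = 0.012 mg/L.
After input A: C = (1.34·0.012 + 0.0055·3.37) / 1.346 = 0.02573 mg/L.
Over the 35 km reach to input B (t = 4.487e+04 s = 0.5193 d), decay gives C = 0.02573·exp(−0.46·0.5193) = 0.02026 mg/L.
4.7 L/s = 0.0047 m³/s.
12 µg/L = 0.012 mg/L.
After input B: C = (1.346·0.02026 + 0.0047·0.012) / 1.35 = 0.02023 mg/L.

0.0202 mg/L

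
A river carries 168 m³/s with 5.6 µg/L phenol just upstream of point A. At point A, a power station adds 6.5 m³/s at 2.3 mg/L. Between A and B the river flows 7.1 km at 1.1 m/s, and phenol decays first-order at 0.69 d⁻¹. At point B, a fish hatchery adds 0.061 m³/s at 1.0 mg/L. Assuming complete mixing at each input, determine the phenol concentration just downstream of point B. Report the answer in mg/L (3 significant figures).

5.6 µg/L = 0.0056 mg/L.
After input A: C = (168·0.0056 + 6.5·2.3) / 174.5 = 0.09106 mg/L.
Over the 7.1 km reach to input B (t = 6455 s = 0.07471 d), decay gives C = 0.09106·exp(−0.69·0.07471) = 0.08649 mg/L.
After input B: C = (174.5·0.08649 + 0.061·1) / 174.6 = 0.08681 mg/L.

0.0868 mg/L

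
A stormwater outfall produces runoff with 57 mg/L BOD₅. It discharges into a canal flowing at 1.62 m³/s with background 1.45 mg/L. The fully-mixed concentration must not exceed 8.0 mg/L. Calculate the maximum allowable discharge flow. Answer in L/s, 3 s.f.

217 L/s

Mass balance at complete mixing: C_std·(Q_w + Q_r) = Q_w·C_e + Q_r·C_b.
Rearranging, Q_w = Q_r·(C_std − C_b)/(C_e − C_std) = 1.62·(8 − 1.45) / (57 − 8) = 0.2166 m³/s.
= 216.6 L/s.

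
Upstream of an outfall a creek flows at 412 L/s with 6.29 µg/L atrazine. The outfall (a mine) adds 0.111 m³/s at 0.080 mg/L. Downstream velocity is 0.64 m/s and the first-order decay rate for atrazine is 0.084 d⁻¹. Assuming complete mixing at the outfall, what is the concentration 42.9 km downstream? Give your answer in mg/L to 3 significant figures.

412 L/s = 0.412 m³/s.
6.29 µg/L = 0.00629 mg/L.
After complete mixing, C₀ = (0.111·0.08 + 0.412·0.00629) / 0.523 = 0.02193 mg/L.
Travel time t = 4.29e+04 m / 0.64 m/s = 6.703e+04 s = 0.7758 d.
C = 0.02193·exp(−0.084·0.7758) = 0.02193·0.9369 = 0.02055 mg/L.

0.0206 mg/L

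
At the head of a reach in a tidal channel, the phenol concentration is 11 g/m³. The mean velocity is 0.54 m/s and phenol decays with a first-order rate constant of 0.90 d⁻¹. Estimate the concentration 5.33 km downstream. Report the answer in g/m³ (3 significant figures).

9.93 g/m³

Travel time t = 5.33 km / 0.54 m/s = 5330/0.54 = 9870 s = 0.1142 d.
First-order decay: C = 11·exp(−0.90·0.1142) = 11·0.9023 = 9.925 g/m³.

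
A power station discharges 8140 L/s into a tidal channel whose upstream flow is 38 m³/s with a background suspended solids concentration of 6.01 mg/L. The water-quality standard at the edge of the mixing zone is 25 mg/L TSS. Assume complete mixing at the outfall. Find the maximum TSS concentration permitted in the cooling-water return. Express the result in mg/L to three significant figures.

8140 L/s = 8.14 m³/s.
Mass balance: 25·46.14 = 8.14·Cₑ + 38·6.01.
Cₑ = (1154 − 228.4) / 8.14 = 113.7 mg/L.

114 mg/L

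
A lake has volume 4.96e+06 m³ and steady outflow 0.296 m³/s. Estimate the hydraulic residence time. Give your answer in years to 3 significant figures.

0.531 yr

Q = 0.296 m³/s × 3.156e+07 s/yr = 9.341e+06 m³/yr.
Hydraulic residence time τ = V/Q = 4.96e+06/9.341e+06 = 0.531 yr.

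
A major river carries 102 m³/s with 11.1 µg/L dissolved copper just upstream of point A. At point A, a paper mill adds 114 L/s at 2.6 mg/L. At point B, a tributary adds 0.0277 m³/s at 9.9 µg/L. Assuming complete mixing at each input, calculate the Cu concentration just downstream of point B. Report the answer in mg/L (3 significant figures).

11.1 µg/L = 0.0111 mg/L.
114 L/s = 0.114 m³/s.
After input A: C = (102·0.0111 + 0.114·2.6) / 102.1 = 0.01399 mg/L.
9.9 µg/L = 0.0099 mg/L.
After input B: C = (102.1·0.01399 + 0.0277·0.0099) / 102.1 = 0.01399 mg/L.

0.0140 mg/L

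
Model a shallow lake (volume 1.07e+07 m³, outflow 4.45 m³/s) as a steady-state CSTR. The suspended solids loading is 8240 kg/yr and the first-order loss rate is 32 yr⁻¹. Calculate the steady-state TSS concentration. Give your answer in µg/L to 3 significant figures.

17.1 µg/L

Outflow Q = 4.45 m³/s × 3.156e+07 s/yr = 1.404e+08 m³/yr.
Steady-state CSTR mass balance: W = Q·C + k·V·C, so C = W/(Q + kV).
Q + kV = 1.404e+08 + 32·1.07e+07 = 4.828e+08 m³/yr.
C = 8240/4.828e+08 = 1.707e-05 kg/m³ = 0.01707 mg/L = 17.07 µg/L.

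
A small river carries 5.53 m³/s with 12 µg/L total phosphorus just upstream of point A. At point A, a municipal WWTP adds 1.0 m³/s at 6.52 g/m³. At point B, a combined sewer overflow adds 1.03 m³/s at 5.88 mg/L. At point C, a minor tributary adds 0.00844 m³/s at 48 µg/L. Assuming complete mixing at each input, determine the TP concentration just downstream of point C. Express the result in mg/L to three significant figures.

1.67 mg/L

12 µg/L = 0.012 mg/L.
After input A: C = (5.53·0.012 + 1·6.52) / 6.53 = 1.009 mg/L.
After input B: C = (6.53·1.009 + 1.03·5.88) / 7.56 = 1.672 mg/L.
48 µg/L = 0.048 mg/L.
After input C: C = (7.56·1.672 + 0.00844·0.048) / 7.568 = 1.671 mg/L.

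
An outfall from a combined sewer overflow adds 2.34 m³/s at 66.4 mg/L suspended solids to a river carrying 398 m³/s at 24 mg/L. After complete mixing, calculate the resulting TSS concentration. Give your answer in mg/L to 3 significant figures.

By mass balance at complete mixing, C = (2.34·66.4 + 398·24) / (2.34 + 398) = 9707/400.3 = 24.25 mg/L.

24.2 mg/L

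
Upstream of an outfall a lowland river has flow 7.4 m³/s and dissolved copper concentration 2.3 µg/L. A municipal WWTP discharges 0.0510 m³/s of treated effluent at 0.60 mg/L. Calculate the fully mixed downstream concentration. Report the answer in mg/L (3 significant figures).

0.00639 mg/L

2.3 µg/L = 0.0023 mg/L.
By mass balance at complete mixing, C = (0.051·0.6 + 7.4·0.0023) / (0.051 + 7.4) = 0.04762/7.451 = 0.006391 mg/L.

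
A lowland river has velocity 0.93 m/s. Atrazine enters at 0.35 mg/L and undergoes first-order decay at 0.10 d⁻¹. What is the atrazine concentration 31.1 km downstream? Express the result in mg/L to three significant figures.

0.337 mg/L

Travel time t = 31.1 km / 0.93 m/s = 3.11e+04/0.93 = 3.344e+04 s = 0.387 d.
First-order decay: C = 0.35·exp(−0.10·0.387) = 0.35·0.962 = 0.3367 mg/L.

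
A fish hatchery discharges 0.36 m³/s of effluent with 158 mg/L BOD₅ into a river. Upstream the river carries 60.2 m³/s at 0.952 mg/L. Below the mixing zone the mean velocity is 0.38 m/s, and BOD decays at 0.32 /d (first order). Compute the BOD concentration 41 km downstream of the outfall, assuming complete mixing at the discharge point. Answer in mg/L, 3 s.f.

1.26 mg/L

After complete mixing, C₀ = (0.36·158 + 60.2·0.952) / 60.56 = 1.886 mg/L.
Travel time t = 4.1e+04 m / 0.38 m/s = 1.079e+05 s = 1.249 d.
C = 1.886·exp(−0.32·1.249) = 1.886·0.6706 = 1.264 mg/L.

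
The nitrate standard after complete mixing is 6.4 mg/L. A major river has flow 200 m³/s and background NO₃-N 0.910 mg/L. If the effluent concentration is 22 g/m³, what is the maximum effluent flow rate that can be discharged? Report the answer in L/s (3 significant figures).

70400 L/s

Mass balance at complete mixing: C_std·(Q_w + Q_r) = Q_w·C_e + Q_r·C_b.
Rearranging, Q_w = Q_r·(C_std − C_b)/(C_e − C_std) = 200·(6.4 − 0.91) / (22 − 6.4) = 70.38 m³/s.
= 7.038e+04 L/s.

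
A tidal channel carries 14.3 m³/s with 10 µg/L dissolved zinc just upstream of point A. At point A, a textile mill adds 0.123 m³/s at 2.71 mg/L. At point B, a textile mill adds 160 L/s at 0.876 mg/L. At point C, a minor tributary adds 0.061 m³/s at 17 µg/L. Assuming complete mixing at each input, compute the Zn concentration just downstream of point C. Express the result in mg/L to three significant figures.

0.0422 mg/L

10 µg/L = 0.01 mg/L.
After input A: C = (14.3·0.01 + 0.123·2.71) / 14.42 = 0.03303 mg/L.
160 L/s = 0.16 m³/s.
After input B: C = (14.42·0.03303 + 0.16·0.876) / 14.58 = 0.04227 mg/L.
17 µg/L = 0.017 mg/L.
After input C: C = (14.58·0.04227 + 0.061·0.017) / 14.64 = 0.04217 mg/L.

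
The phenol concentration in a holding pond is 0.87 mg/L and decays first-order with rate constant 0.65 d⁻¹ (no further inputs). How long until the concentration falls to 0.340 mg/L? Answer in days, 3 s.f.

t = ln(C₀/C)/k = ln(0.87/0.340)/0.65 = 0.9395/0.65 = 1.445 d.

1.45 d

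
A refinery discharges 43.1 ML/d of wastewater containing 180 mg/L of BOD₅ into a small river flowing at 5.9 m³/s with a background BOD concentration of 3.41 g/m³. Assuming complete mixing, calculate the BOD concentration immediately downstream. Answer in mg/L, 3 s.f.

43.1 ML/d = 0.4988 m³/s.
By mass balance at complete mixing, C = (0.4988·180 + 5.9·3.41) / (0.4988 + 5.9) = 109.9/6.399 = 17.18 mg/L.

17.2 mg/L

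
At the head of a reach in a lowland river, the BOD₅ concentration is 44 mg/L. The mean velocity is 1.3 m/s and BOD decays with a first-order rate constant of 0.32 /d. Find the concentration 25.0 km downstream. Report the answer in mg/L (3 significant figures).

41.0 mg/L

Travel time t = 25.0 km / 1.3 m/s = 2.5e+04/1.3 = 1.923e+04 s = 0.2226 d.
First-order decay: C = 44·exp(−0.32·0.2226) = 44·0.9313 = 40.98 mg/L.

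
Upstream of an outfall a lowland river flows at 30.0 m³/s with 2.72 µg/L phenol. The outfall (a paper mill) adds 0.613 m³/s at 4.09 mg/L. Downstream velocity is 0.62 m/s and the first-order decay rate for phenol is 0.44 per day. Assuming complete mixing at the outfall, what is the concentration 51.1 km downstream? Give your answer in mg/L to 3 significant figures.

2.72 µg/L = 0.00272 mg/L.
After complete mixing, C₀ = (0.613·4.09 + 30·0.00272) / 30.61 = 0.08456 mg/L.
Travel time t = 5.11e+04 m / 0.62 m/s = 8.242e+04 s = 0.9539 d.
C = 0.08456·exp(−0.44·0.9539) = 0.08456·0.6572 = 0.05558 mg/L.

0.0556 mg/L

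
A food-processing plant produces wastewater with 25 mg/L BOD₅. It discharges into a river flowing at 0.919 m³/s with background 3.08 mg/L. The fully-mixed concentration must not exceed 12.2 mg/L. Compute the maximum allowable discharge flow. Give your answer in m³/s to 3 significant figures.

Mass balance at complete mixing: C_std·(Q_w + Q_r) = Q_w·C_e + Q_r·C_b.
Rearranging, Q_w = Q_r·(C_std − C_b)/(C_e − C_std) = 0.919·(12.2 − 3.08) / (25 − 12.2) = 0.6548 m³/s.

0.655 m³/s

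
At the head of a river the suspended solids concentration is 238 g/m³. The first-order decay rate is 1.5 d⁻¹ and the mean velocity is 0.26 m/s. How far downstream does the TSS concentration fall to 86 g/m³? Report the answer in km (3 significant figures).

15.2 km

From C = C₀·e^(−kt), t = ln(C₀/C)/k = ln(238/86)/1.5 = 1.018/1.5 = 0.6786 d.
Distance = v·t = 0.26 m/s × 5.863e+04 s = 1.524e+04 m = 15.24 km.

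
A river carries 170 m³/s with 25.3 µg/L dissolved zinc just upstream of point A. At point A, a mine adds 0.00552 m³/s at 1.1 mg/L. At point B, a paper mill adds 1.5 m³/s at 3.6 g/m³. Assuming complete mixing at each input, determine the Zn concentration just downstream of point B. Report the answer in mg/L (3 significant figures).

25.3 µg/L = 0.0253 mg/L.
After input A: C = (170·0.0253 + 0.00552·1.1) / 170 = 0.02533 mg/L.
After input B: C = (170·0.02533 + 1.5·3.6) / 171.5 = 0.0566 mg/L.

0.0566 mg/L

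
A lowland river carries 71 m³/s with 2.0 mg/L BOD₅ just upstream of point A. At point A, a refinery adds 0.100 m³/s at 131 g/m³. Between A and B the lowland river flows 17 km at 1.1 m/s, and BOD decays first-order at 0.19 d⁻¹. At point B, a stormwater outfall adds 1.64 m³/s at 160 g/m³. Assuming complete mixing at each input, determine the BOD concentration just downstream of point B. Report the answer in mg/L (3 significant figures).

After input A: C = (71·2 + 0.1·131) / 71.1 = 2.181 mg/L.
Over the 17 km reach to input B (t = 1.545e+04 s = 0.1789 d), decay gives C = 2.181·exp(−0.19·0.1789) = 2.109 mg/L.
After input B: C = (71.1·2.109 + 1.64·160) / 72.74 = 5.668 mg/L.

5.67 mg/L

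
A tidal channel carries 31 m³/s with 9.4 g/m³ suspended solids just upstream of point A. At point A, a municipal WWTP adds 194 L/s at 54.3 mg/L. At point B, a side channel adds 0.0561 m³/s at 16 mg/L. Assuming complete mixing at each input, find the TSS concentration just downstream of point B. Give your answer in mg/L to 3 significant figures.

194 L/s = 0.194 m³/s.
After input A: C = (31·9.4 + 0.194·54.3) / 31.19 = 9.679 mg/L.
After input B: C = (31.19·9.679 + 0.0561·16) / 31.25 = 9.691 mg/L.

9.69 mg/L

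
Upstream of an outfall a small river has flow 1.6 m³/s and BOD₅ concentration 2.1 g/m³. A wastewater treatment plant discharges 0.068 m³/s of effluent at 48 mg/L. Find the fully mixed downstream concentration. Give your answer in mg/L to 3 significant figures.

3.97 mg/L

Flow-weighted mixing gives C = (0.068·48 + 1.6·2.1) / (0.068 + 1.6) = 6.624/1.668 = 3.971 mg/L.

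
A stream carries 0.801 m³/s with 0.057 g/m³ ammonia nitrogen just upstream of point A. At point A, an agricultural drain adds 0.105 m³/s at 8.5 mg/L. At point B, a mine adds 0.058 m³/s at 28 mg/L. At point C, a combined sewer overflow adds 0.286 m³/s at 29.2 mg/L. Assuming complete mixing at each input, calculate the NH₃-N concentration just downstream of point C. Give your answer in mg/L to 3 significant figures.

8.73 mg/L

After input A: C = (0.801·0.057 + 0.105·8.5) / 0.906 = 1.035 mg/L.
After input B: C = (0.906·1.035 + 0.058·28) / 0.964 = 2.658 mg/L.
After input C: C = (0.964·2.658 + 0.286·29.2) / 1.25 = 8.731 mg/L.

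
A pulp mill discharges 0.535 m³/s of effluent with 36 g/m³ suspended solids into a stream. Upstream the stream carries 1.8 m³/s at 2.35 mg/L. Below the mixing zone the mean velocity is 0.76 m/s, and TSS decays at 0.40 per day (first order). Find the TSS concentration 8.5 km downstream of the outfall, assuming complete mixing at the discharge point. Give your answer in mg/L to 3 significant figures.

After complete mixing, C₀ = (0.535·36 + 1.8·2.35) / 2.335 = 10.06 mg/L.
Travel time t = 8500 m / 0.76 m/s = 1.118e+04 s = 0.1294 d.
C = 10.06·exp(−0.40·0.1294) = 10.06·0.9495 = 9.552 mg/L.

9.55 mg/L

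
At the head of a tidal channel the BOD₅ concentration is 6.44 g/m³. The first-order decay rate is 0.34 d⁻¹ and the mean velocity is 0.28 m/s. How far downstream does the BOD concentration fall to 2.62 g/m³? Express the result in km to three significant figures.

From C = C₀·e^(−kt), t = ln(C₀/C)/k = ln(6.44/2.62)/0.34 = 0.8994/0.34 = 2.645 d.
Distance = v·t = 0.28 m/s × 2.285e+05 s = 6.399e+04 m = 63.99 km.

64.0 km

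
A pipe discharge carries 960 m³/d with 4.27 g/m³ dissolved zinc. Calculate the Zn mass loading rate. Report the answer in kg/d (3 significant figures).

960 m³/d = 0.01111 m³/s.
Mass flux = Q·C = 0.01111 m³/s × 4.27 g/m³ = 0.04744 g/s.
= 0.04744 g/s × 86.4 = 4.099 kg/d.

4.10 kg/d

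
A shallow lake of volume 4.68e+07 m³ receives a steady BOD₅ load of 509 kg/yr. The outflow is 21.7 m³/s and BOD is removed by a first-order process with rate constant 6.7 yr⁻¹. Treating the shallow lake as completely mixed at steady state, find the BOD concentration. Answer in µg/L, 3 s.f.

0.510 µg/L

Outflow Q = 21.7 m³/s × 3.156e+07 s/yr = 6.848e+08 m³/yr.
Steady-state CSTR mass balance: W = Q·C + k·V·C, so C = W/(Q + kV).
Q + kV = 6.848e+08 + 6.7·4.68e+07 = 9.984e+08 m³/yr.
C = 509/9.984e+08 = 5.098e-07 kg/m³ = 0.0005098 mg/L = 0.5098 µg/L.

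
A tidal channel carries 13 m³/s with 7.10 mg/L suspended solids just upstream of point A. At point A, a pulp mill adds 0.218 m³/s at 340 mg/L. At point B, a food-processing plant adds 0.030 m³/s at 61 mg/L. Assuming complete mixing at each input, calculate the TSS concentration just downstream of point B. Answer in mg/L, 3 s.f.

After input A: C = (13·7.1 + 0.218·340) / 13.22 = 12.59 mg/L.
After input B: C = (13.22·12.59 + 0.03·61) / 13.25 = 12.7 mg/L.

12.7 mg/L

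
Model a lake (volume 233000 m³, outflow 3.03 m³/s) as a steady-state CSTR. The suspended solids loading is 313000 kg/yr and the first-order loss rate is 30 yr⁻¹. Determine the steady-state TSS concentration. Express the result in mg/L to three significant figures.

3.05 mg/L

Outflow Q = 3.03 m³/s × 3.156e+07 s/yr = 9.562e+07 m³/yr.
Steady-state CSTR mass balance: W = Q·C + k·V·C, so C = W/(Q + kV).
Q + kV = 9.562e+07 + 30·233000 = 1.026e+08 m³/yr.
C = 313000/1.026e+08 = 0.00305 kg/m³ = 3.05 mg/L.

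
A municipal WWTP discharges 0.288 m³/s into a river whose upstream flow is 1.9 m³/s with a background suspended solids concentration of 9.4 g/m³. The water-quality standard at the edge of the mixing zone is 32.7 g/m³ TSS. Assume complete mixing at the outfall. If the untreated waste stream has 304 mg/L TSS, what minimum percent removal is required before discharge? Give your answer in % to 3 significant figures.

Mass balance: 32.7·2.188 = 0.288·Cₑ + 1.9·9.4.
Cₑ = (71.55 − 17.86) / 0.288 = 186.4 mg/L.
Required removal = 1 − 186.4/304 = 38.68 %.

38.7 %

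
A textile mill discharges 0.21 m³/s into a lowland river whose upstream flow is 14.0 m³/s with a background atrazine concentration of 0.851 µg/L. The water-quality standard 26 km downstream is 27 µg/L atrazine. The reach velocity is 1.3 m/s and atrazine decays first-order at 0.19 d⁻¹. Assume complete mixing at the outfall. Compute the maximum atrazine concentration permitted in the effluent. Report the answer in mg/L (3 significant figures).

1.85 mg/L

0.851 µg/L = 0.000851 mg/L.
27 µg/L = 0.027 mg/L.
Travel time to the compliance point: t = 2.6e+04/1.3 = 2e+04 s = 0.2315 d; decay factor exp(−0.19·0.2315) = 0.957.
So the concentration just after mixing may be at most 0.027/0.957 = 0.02821 mg/L.
Mass balance: 0.02821·14.21 = 0.21·Cₑ + 14·0.000851.
Cₑ = (0.4009 − 0.01191) / 0.21 = 1.852 mg/L.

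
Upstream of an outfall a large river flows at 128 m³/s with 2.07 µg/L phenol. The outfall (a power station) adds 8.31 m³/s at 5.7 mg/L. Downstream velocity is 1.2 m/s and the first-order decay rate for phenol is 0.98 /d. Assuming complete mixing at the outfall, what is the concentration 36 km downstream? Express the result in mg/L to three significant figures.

2.07 µg/L = 0.00207 mg/L.
After complete mixing, C₀ = (8.31·5.7 + 128·0.00207) / 136.3 = 0.3494 mg/L.
Travel time t = 3.6e+04 m / 1.2 m/s = 3e+04 s = 0.3472 d.
C = 0.3494·exp(−0.98·0.3472) = 0.3494·0.7116 = 0.2487 mg/L.

0.249 mg/L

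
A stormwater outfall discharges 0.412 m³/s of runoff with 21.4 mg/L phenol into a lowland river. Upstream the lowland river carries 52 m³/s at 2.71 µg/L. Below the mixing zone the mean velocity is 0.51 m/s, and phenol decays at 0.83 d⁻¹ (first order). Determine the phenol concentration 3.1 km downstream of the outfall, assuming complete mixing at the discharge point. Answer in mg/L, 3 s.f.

0.161 mg/L

2.71 µg/L = 0.00271 mg/L.
After complete mixing, C₀ = (0.412·21.4 + 52·0.00271) / 52.41 = 0.1709 mg/L.
Travel time t = 3100 m / 0.51 m/s = 6078 s = 0.07035 d.
C = 0.1709·exp(−0.83·0.07035) = 0.1709·0.9433 = 0.1612 mg/L.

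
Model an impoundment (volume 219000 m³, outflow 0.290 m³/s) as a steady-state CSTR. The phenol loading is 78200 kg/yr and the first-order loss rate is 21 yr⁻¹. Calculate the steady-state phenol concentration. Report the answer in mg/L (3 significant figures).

Outflow Q = 0.290 m³/s × 3.156e+07 s/yr = 9.152e+06 m³/yr.
Steady-state CSTR mass balance: W = Q·C + k·V·C, so C = W/(Q + kV).
Q + kV = 9.152e+06 + 21·219000 = 1.375e+07 m³/yr.
C = 78200/1.375e+07 = 0.005687 kg/m³ = 5.687 mg/L.

5.69 mg/L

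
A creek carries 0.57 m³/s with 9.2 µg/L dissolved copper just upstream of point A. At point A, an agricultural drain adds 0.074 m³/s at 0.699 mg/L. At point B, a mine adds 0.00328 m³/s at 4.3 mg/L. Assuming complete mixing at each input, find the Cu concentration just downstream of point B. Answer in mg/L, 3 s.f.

0.110 mg/L

9.2 µg/L = 0.0092 mg/L.
After input A: C = (0.57·0.0092 + 0.074·0.699) / 0.644 = 0.08846 mg/L.
After input B: C = (0.644·0.08846 + 0.00328·4.3) / 0.6473 = 0.1098 mg/L.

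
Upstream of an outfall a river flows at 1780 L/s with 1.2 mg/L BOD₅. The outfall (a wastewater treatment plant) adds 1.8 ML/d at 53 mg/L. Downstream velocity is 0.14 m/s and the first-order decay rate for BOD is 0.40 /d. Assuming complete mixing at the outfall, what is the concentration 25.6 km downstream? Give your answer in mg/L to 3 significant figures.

1.8 ML/d = 0.02083 m³/s.
1780 L/s = 1.78 m³/s.
After complete mixing, C₀ = (0.02083·53 + 1.78·1.2) / 1.801 = 1.799 mg/L.
Travel time t = 2.56e+04 m / 0.14 m/s = 1.829e+05 s = 2.116 d.
C = 1.799·exp(−0.40·2.116) = 1.799·0.4289 = 0.7717 mg/L.

0.772 mg/L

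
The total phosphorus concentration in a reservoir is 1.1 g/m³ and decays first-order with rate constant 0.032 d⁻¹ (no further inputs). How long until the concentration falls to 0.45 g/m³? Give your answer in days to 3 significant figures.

27.9 d

t = ln(C₀/C)/k = ln(1.1/0.45)/0.032 = 0.8938/0.032 = 27.93 d.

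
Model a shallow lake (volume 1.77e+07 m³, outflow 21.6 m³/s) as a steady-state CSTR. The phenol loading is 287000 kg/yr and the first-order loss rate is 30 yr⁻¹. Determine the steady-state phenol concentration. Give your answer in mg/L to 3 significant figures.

0.237 mg/L

Outflow Q = 21.6 m³/s × 3.156e+07 s/yr = 6.816e+08 m³/yr.
Steady-state CSTR mass balance: W = Q·C + k·V·C, so C = W/(Q + kV).
Q + kV = 6.816e+08 + 30·1.77e+07 = 1.213e+09 m³/yr.
C = 287000/1.213e+09 = 0.0002367 kg/m³ = 0.2367 mg/L.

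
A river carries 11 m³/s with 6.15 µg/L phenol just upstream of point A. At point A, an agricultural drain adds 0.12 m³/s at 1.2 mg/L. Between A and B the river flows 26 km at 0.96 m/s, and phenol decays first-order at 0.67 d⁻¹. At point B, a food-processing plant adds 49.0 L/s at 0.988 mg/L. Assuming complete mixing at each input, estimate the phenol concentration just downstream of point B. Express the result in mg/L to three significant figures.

0.0197 mg/L

6.15 µg/L = 0.00615 mg/L.
After input A: C = (11·0.00615 + 0.12·1.2) / 11.12 = 0.01903 mg/L.
Over the 26 km reach to input B (t = 2.708e+04 s = 0.3135 d), decay gives C = 0.01903·exp(−0.67·0.3135) = 0.01543 mg/L.
49.0 L/s = 0.049 m³/s.
After input B: C = (11.12·0.01543 + 0.049·0.988) / 11.17 = 0.01969 mg/L.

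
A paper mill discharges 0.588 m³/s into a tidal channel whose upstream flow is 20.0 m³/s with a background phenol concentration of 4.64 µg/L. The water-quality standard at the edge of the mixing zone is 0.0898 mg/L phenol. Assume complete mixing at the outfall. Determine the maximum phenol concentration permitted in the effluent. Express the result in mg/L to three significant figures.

4.64 µg/L = 0.00464 mg/L.
Mass balance: 0.0898·20.59 = 0.588·Cₑ + 20·0.00464.
Cₑ = (1.849 − 0.0928) / 0.588 = 2.986 mg/L.

2.99 mg/L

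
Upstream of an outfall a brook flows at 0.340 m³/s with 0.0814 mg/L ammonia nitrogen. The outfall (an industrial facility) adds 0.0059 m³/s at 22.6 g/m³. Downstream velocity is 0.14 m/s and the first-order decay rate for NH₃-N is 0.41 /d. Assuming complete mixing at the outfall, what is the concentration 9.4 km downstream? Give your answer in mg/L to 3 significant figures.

After complete mixing, C₀ = (0.0059·22.6 + 0.34·0.0814) / 0.3459 = 0.4655 mg/L.
Travel time t = 9400 m / 0.14 m/s = 6.714e+04 s = 0.7771 d.
C = 0.4655·exp(−0.41·0.7771) = 0.4655·0.7272 = 0.3385 mg/L.

0.338 mg/L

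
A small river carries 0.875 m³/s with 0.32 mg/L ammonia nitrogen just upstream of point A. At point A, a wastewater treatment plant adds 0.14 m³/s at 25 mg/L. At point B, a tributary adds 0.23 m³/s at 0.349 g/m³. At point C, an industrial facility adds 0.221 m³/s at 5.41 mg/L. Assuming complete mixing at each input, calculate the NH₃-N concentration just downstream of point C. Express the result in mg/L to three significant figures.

After input A: C = (0.875·0.32 + 0.14·25) / 1.015 = 3.724 mg/L.
After input B: C = (1.015·3.724 + 0.23·0.349) / 1.245 = 3.101 mg/L.
After input C: C = (1.245·3.101 + 0.221·5.41) / 1.466 = 3.449 mg/L.

3.45 mg/L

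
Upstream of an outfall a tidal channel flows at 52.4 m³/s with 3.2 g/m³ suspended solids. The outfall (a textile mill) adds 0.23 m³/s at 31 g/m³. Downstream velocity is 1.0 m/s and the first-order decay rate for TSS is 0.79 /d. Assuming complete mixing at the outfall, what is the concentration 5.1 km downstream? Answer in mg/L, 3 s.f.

After complete mixing, C₀ = (0.23·31 + 52.4·3.2) / 52.63 = 3.321 mg/L.
Travel time t = 5100 m / 1.0 m/s = 5100 s = 0.05903 d.
C = 3.321·exp(−0.79·0.05903) = 3.321·0.9544 = 3.17 mg/L.

3.17 mg/L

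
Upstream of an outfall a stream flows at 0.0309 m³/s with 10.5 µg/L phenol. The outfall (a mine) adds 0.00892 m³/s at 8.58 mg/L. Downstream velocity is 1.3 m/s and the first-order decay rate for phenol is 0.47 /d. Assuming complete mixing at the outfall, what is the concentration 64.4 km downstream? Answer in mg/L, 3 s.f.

1.47 mg/L

10.5 µg/L = 0.0105 mg/L.
After complete mixing, C₀ = (0.00892·8.58 + 0.0309·0.0105) / 0.03982 = 1.93 mg/L.
Travel time t = 6.44e+04 m / 1.3 m/s = 4.954e+04 s = 0.5734 d.
C = 1.93·exp(−0.47·0.5734) = 1.93·0.7638 = 1.474 mg/L.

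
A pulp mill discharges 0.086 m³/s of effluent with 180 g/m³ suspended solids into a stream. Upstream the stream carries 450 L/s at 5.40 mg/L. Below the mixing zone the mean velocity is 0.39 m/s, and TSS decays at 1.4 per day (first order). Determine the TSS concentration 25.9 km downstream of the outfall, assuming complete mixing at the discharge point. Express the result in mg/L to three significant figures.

11.4 mg/L

450 L/s = 0.45 m³/s.
After complete mixing, C₀ = (0.086·180 + 0.45·5.4) / 0.536 = 33.41 mg/L.
Travel time t = 2.59e+04 m / 0.39 m/s = 6.641e+04 s = 0.7686 d.
C = 33.41·exp(−1.4·0.7686) = 33.41·0.3409 = 11.39 mg/L.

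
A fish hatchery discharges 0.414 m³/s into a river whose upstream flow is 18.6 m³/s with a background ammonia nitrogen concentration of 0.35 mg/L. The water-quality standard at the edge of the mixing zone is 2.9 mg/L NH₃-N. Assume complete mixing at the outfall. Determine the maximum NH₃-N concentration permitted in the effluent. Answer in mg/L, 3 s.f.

Mass balance: 2.9·19.01 = 0.414·Cₑ + 18.6·0.35.
Cₑ = (55.14 − 6.51) / 0.414 = 117.5 mg/L.

117 mg/L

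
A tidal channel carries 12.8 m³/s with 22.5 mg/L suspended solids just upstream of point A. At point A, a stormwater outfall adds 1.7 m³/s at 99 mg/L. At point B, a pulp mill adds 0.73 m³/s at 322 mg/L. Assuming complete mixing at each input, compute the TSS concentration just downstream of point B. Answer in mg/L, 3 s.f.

45.4 mg/L

After input A: C = (12.8·22.5 + 1.7·99) / 14.5 = 31.47 mg/L.
After input B: C = (14.5·31.47 + 0.73·322) / 15.23 = 45.39 mg/L.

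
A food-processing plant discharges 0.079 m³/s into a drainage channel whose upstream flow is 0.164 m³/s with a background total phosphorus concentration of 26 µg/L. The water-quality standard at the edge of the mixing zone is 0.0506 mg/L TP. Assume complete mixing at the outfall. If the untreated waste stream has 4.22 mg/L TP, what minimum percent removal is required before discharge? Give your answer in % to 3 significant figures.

26 µg/L = 0.026 mg/L.
Mass balance: 0.0506·0.243 = 0.079·Cₑ + 0.164·0.026.
Cₑ = (0.0123 − 0.004264) / 0.079 = 0.1017 mg/L.
Required removal = 1 − 0.1017/4.22 = 97.59 %.

97.6 %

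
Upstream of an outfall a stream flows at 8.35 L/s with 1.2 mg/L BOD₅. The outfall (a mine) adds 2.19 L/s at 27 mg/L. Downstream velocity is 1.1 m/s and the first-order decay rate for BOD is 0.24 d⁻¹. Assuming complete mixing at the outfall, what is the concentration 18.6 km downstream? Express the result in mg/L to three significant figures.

2.19 L/s = 0.00219 m³/s.
8.35 L/s = 0.00835 m³/s.
After complete mixing, C₀ = (0.00219·27 + 0.00835·1.2) / 0.01054 = 6.561 mg/L.
Travel time t = 1.86e+04 m / 1.1 m/s = 1.691e+04 s = 0.1957 d.
C = 6.561·exp(−0.24·0.1957) = 6.561·0.9541 = 6.26 mg/L.

6.26 mg/L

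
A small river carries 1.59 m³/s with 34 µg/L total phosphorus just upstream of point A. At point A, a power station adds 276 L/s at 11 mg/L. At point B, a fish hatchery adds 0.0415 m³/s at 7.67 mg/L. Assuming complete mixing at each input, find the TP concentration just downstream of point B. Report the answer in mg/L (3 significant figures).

1.79 mg/L

34 µg/L = 0.034 mg/L.
276 L/s = 0.276 m³/s.
After input A: C = (1.59·0.034 + 0.276·11) / 1.866 = 1.656 mg/L.
After input B: C = (1.866·1.656 + 0.0415·7.67) / 1.908 = 1.787 mg/L.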